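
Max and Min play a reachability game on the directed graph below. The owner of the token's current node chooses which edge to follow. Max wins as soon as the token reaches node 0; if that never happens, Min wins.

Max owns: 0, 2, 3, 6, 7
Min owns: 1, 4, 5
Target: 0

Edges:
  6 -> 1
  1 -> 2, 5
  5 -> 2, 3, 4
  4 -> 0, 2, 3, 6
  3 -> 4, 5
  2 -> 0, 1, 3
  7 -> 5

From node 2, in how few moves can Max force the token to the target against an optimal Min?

1

A0 = {0}
A1: add {2} — 2 (Max) has 2→0.
A2 = A1; e.g. 1 (Min) can still go to 5. Fixed point.
2 enters the attractor at level 1, so Max can force the target in 1 move from there.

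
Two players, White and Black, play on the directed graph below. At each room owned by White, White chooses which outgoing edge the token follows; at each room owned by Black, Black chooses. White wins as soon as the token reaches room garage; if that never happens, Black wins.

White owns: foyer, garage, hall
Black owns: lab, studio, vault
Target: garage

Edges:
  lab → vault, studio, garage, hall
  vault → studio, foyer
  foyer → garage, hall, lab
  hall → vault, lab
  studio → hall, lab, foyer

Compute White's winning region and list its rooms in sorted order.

A0 = {garage}
A1: add {foyer} — foyer (White) has foyer→garage.
A2 = A1; e.g. vault (Black) can still go to studio. Fixed point.
White's winning region = {foyer, garage}.

foyer, garage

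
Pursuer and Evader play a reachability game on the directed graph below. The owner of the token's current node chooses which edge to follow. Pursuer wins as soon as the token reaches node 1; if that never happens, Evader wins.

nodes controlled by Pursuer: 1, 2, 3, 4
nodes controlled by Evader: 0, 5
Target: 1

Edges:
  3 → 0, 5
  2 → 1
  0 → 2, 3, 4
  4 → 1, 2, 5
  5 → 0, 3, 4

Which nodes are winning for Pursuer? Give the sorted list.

1, 2, 4

A0 = {1}
A1: add {2, 4} — 2 (Pursuer) has 2→1; 4 (Pursuer) has 4→1.
A2 = A1; e.g. 0 (Evader) can still go to 3. Fixed point.
Pursuer's winning region = {1, 2, 4}.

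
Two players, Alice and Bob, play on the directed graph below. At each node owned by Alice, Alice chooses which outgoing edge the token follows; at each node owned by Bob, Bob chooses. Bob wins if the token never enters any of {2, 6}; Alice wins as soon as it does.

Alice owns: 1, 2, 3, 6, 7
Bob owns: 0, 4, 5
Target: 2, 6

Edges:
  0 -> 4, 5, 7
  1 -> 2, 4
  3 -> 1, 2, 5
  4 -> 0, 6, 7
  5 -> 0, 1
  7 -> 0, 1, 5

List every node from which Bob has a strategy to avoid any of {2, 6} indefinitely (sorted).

0, 4, 5

A0 = {2, 6}
A1: add {1, 3} — 1 (Alice) has 1→2; 3 (Alice) has 3→2.
A2: add {7} — 7 (Alice) has 7→1.
A3 = A2; e.g. 0 (Bob) can still go to 4. Fixed point.
Alice's attractor = {1, 2, 3, 6, 7}; Bob avoids the target exactly from the complement.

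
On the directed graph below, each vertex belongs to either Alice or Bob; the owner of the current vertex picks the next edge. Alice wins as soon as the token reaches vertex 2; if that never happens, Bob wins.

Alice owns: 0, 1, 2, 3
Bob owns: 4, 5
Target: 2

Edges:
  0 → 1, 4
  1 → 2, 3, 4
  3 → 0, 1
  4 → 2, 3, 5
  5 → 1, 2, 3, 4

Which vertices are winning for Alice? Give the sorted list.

0, 1, 2, 3

A0 = {2}
A1: add {1} — 1 (Alice) has 1→2.
A2: add {0, 3} — 0 (Alice) has 0→1; 3 (Alice) has 3→1.
A3 = A2; e.g. 4 (Bob) can still go to 5. Fixed point.
Alice's winning region = {0, 1, 2, 3}.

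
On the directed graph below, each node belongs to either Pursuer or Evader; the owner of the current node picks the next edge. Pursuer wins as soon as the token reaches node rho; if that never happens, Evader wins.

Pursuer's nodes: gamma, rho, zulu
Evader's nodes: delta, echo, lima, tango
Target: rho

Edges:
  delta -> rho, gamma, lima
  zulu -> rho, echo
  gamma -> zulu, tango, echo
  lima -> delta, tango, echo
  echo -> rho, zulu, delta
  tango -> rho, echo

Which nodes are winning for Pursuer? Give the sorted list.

A0 = {rho}
A1: add {zulu} — zulu (Pursuer) has zulu→rho.
A2: add {gamma} — gamma (Pursuer) has gamma→zulu.
A3 = A2; e.g. delta (Evader) can still go to lima. Fixed point.
Pursuer's winning region = {gamma, rho, zulu}.

gamma, rho, zulu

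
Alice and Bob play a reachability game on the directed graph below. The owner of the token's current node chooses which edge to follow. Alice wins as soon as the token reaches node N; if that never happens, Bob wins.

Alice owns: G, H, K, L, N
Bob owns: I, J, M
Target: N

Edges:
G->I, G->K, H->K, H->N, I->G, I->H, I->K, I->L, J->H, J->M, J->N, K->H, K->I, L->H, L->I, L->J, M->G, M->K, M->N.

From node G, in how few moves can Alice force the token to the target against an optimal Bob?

3

A0 = {N}
A1: add {H} — H (Alice) has H→N.
A2: add {K, L} — K (Alice) has K→H; L (Alice) has L→H.
A3: add {G} — G (Alice) has G→K.
G enters the attractor at level 3, so Alice can force the target in 3 moves from there.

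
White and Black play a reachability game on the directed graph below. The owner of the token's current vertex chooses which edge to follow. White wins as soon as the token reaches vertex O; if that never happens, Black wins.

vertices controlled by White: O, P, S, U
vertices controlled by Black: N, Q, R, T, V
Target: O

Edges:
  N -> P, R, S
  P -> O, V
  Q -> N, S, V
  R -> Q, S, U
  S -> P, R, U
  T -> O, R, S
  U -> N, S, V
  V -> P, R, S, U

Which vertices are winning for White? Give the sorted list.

O, P, S, U

A0 = {O}
A1: add {P} — P (White) has P→O.
A2: add {S} — S (White) has S→P.
A3: add {U} — U (White) has U→S.
A4 = A3; e.g. N (Black) can still go to R. Fixed point.
White's winning region = {O, P, S, U}.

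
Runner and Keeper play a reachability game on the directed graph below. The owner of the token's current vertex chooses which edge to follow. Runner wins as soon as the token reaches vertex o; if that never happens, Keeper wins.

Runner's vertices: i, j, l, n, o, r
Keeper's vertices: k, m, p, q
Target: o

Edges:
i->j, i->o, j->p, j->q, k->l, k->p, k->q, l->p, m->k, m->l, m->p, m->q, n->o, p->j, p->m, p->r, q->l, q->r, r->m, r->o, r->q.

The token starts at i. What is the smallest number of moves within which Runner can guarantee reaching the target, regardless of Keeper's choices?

A0 = {o}
A1: add {i, n, r} — i (Runner) has i→o; n (Runner) has n→o; r (Runner) has r→o.
A2 = A1; e.g. j (Runner) has no edge into A1. Fixed point.
i enters the attractor at level 1, so Runner can force the target in 1 move from there.

1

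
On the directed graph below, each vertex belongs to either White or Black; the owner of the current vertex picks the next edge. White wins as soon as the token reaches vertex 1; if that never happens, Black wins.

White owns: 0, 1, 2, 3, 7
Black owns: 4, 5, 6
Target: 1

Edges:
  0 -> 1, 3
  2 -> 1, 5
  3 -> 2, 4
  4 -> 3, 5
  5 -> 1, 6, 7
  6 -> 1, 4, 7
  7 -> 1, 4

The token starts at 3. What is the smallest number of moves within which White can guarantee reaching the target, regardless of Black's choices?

A0 = {1}
A1: add {0, 2, 7} — 0 (White) has 0→1; 2 (White) has 2→1; 7 (White) has 7→1.
A2: add {3} — 3 (White) has 3→2.
A3 = A2; e.g. 4 (Black) can still go to 5. Fixed point.
3 enters the attractor at level 2, so White can force the target in 2 moves from there.

2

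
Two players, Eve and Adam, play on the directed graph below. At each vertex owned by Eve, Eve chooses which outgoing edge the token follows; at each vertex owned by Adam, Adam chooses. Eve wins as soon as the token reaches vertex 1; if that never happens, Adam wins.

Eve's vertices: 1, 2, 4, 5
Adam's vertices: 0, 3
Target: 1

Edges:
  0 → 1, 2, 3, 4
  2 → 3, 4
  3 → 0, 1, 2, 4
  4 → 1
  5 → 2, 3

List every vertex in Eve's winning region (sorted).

A0 = {1}
A1: add {4} — 4 (Eve) has 4→1.
A2: add {2} — 2 (Eve) has 2→4.
A3: add {5} — 5 (Eve) has 5→2.
A4 = A3; e.g. 0 (Adam) can still go to 3. Fixed point.
Eve's winning region = {1, 2, 4, 5}.

1, 2, 4, 5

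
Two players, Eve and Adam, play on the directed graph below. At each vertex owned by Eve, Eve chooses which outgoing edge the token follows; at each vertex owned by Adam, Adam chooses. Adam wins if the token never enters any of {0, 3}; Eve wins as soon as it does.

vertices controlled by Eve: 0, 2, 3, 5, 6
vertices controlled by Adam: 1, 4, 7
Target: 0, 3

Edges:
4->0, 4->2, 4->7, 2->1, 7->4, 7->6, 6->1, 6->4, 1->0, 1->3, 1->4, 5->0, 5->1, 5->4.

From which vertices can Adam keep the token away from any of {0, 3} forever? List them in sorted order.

A0 = {0, 3}
A1: add {5} — 5 (Eve) has 5→0.
A2 = A1; e.g. 1 (Adam) can still go to 4. Fixed point.
Eve's attractor = {0, 3, 5}; Adam avoids the target exactly from the complement.

1, 2, 4, 6, 7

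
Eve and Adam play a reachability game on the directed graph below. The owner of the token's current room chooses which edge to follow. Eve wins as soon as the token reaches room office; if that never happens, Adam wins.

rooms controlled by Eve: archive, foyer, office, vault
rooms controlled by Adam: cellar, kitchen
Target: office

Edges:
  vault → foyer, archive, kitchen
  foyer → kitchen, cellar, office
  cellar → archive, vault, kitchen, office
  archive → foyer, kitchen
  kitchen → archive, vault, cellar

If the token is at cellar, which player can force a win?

A0 = {office}
A1: add {foyer} — foyer (Eve) has foyer→office.
A2: add {archive, vault} — archive (Eve) has archive→foyer; vault (Eve) has vault→foyer.
A3 = A2; e.g. kitchen (Adam) can still go to cellar. Fixed point.
cellar never enters the attractor, so Adam can avoid the target forever.

Adam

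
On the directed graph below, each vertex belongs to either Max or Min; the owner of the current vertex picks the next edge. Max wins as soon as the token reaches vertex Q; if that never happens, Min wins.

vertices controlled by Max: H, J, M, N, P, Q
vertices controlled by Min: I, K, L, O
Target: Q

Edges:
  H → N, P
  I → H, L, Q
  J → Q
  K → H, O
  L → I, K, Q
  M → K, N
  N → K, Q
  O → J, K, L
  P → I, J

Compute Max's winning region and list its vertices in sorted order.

H, J, M, N, P, Q

A0 = {Q}
A1: add {J, N} — J (Max) has J→Q; N (Max) has N→Q.
A2: add {H, M, P} — H (Max) has H→N; M (Max) has M→N; P (Max) has P→J.
A3 = A2; e.g. I (Min) can still go to L. Fixed point.
Max's winning region = {H, J, M, N, P, Q}.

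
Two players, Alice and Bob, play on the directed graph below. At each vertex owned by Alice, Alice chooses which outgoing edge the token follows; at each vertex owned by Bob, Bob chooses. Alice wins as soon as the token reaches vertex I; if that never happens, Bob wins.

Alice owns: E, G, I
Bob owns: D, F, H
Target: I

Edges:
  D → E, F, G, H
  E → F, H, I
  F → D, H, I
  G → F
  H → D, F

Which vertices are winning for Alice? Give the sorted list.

A0 = {I}
A1: add {E} — E (Alice) has E→I.
A2 = A1; e.g. D (Bob) can still go to F. Fixed point.
Alice's winning region = {E, I}.

E, I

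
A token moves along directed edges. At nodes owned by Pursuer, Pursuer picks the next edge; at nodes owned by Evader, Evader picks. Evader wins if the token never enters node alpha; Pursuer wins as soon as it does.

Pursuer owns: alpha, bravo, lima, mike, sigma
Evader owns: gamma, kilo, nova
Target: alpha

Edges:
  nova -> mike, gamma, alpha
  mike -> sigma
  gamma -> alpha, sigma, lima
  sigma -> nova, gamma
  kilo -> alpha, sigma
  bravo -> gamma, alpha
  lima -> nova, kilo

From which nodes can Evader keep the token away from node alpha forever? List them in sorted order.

A0 = {alpha}
A1: add {bravo} — bravo (Pursuer) has bravo→alpha.
A2 = A1; e.g. nova (Evader) can still go to mike. Fixed point.
Pursuer's attractor = {alpha, bravo}; Evader avoids the target exactly from the complement.

gamma, kilo, lima, mike, nova, sigma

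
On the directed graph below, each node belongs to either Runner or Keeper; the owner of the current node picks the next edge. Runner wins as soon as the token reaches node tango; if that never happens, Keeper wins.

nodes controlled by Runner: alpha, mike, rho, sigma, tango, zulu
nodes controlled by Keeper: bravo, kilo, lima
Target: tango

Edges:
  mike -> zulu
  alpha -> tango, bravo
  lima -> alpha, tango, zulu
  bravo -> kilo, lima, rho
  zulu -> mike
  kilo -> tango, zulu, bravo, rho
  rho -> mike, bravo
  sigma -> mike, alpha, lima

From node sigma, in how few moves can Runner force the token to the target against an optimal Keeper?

2

A0 = {tango}
A1: add {alpha} — alpha (Runner) has alpha→tango.
A2: add {sigma} — sigma (Runner) has sigma→alpha.
A3 = A2; e.g. mike (Runner) has no edge into A2. Fixed point.
sigma enters the attractor at level 2, so Runner can force the target in 2 moves from there.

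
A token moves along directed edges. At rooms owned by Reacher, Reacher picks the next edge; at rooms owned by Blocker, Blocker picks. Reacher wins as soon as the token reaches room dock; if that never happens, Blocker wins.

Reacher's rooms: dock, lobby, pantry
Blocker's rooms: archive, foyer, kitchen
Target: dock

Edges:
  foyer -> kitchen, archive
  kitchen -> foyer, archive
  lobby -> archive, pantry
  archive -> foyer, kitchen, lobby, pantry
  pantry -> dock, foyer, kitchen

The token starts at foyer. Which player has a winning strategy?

Blocker

A0 = {dock}
A1: add {pantry} — pantry (Reacher) has pantry→dock.
A2: add {lobby} — lobby (Reacher) has lobby→pantry.
A3 = A2; e.g. foyer (Blocker) can still go to kitchen. Fixed point.
foyer never enters the attractor, so Blocker can avoid the target forever.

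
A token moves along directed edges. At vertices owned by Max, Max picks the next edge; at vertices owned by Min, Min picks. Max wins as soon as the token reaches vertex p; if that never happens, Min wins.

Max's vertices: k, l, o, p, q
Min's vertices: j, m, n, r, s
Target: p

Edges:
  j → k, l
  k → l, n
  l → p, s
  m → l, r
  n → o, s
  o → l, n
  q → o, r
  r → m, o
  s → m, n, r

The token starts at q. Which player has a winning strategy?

A0 = {p}
A1: add {l} — l (Max) has l→p.
A2: add {k, o} — k (Max) has k→l; o (Max) has o→l.
A3: add {j, q} — j (Min): all of {k, l} already in; q (Max) has q→o.
A4 = A3; e.g. m (Min) can still go to r. Fixed point.
q ∈ A3, so Max can force the target.

Max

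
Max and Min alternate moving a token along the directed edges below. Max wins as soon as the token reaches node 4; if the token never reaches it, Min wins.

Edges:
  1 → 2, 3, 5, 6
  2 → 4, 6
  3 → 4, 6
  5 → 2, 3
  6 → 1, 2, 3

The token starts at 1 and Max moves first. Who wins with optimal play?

Max

Track states (vertex, player-to-move).
A0 = {(4,Max), (4,Min)}
A1: add {(2,Max), (3,Max)}.
A2: add {(5,Min)}.
A3: add {(1,Max)}.
(1,Max) ∈ A3 ⇒ Max forces the target.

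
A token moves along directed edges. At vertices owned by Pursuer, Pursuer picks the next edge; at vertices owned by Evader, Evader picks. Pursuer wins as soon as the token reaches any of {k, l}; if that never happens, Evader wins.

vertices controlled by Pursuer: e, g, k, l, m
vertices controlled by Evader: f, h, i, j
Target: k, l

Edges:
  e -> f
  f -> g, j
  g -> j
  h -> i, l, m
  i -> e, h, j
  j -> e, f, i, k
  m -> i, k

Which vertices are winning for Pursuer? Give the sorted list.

k, l, m

A0 = {k, l}
A1: add {m} — m (Pursuer) has m→k.
A2 = A1; e.g. e (Pursuer) has no edge into A1. Fixed point.
Pursuer's winning region = {k, l, m}.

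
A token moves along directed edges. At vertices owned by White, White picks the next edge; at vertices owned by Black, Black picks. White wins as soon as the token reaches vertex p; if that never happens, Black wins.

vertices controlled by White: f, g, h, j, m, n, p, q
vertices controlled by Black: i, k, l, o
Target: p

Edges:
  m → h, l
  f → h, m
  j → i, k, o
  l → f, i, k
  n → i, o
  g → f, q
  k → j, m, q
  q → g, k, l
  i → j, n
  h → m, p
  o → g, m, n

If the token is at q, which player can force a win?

A0 = {p}
A1: add {h} — h (White) has h→p.
A2: add {f, m} — f (White) has f→h; m (White) has m→h.
A3: add {g} — g (White) has g→f.
A4: add {q} — q (White) has q→g.
A5 = A4; e.g. i (Black) can still go to j. Fixed point.
q ∈ A4, so White can force the target.

White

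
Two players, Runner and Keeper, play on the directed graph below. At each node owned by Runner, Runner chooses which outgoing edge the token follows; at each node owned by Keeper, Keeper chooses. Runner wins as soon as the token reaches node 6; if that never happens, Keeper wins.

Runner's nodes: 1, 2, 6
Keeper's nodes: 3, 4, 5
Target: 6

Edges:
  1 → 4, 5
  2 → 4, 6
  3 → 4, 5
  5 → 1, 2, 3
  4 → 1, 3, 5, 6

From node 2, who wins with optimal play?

A0 = {6}
A1: add {2} — 2 (Runner) has 2→6.
A2 = A1; e.g. 1 (Runner) has no edge into A1. Fixed point.
2 ∈ A1, so Runner can force the target.

Runner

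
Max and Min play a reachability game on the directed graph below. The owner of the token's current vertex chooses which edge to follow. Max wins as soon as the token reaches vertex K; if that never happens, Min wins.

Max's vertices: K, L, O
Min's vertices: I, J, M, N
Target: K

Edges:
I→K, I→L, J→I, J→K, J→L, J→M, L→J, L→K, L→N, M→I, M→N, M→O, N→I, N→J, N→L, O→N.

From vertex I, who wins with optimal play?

Max

A0 = {K}
A1: add {L} — L (Max) has L→K.
A2: add {I} — I (Min): all of {K, L} already in.
A3 = A2; e.g. J (Min) can still go to M. Fixed point.
I ∈ A2, so Max can force the target.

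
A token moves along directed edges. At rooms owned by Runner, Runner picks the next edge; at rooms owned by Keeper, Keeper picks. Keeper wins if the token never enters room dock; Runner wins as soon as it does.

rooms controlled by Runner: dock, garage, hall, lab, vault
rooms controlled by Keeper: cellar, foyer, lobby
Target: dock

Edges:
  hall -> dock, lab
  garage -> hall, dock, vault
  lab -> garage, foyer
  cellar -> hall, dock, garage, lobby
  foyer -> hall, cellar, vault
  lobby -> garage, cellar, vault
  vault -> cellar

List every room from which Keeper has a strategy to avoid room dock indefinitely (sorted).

A0 = {dock}
A1: add {garage, hall} — hall (Runner) has hall→dock; garage (Runner) has garage→dock.
A2: add {lab} — lab (Runner) has lab→garage.
A3 = A2; e.g. cellar (Keeper) can still go to lobby. Fixed point.
Runner's attractor = {dock, garage, hall, lab}; Keeper avoids the target exactly from the complement.

cellar, foyer, lobby, vault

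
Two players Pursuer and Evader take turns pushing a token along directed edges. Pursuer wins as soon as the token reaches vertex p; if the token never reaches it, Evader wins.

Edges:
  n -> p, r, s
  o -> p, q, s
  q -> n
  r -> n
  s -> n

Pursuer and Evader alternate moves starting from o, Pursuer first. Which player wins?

Pursuer

Track states (vertex, player-to-move).
A0 = {(p,Pursuer), (p,Evader)}
A1: add {(n,Pursuer), (o,Pursuer)}.
(o,Pursuer) ∈ A1 ⇒ Pursuer forces the target.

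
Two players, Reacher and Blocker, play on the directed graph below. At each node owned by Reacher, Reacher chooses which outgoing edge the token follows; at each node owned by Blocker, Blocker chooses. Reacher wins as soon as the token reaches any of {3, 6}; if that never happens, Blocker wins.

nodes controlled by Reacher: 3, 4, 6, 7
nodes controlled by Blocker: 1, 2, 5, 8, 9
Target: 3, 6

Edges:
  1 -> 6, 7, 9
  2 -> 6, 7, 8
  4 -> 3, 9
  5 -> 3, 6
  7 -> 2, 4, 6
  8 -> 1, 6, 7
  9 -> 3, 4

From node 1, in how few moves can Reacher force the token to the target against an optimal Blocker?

A0 = {3, 6}
A1: add {4, 5, 7} — 4 (Reacher) has 4→3; 5 (Blocker): all of {3, 6} already in; 7 (Reacher) has 7→6.
A2: add {9} — 9 (Blocker): all of {3, 4} already in.
A3: add {1} — 1 (Blocker): all of {6, 7, 9} already in.
1 enters the attractor at level 3, so Reacher can force the target in 3 moves from there.

3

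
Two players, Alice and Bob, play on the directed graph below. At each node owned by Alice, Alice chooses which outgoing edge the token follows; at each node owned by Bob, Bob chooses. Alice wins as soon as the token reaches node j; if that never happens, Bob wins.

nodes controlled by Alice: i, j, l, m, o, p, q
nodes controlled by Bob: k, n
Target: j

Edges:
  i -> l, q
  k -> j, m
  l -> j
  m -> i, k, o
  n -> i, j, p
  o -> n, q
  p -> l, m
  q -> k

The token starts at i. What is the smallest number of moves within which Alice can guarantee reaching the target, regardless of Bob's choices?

A0 = {j}
A1: add {l} — l (Alice) has l→j.
A2: add {i, p} — i (Alice) has i→l; p (Alice) has p→l.
i enters the attractor at level 2, so Alice can force the target in 2 moves from there.

2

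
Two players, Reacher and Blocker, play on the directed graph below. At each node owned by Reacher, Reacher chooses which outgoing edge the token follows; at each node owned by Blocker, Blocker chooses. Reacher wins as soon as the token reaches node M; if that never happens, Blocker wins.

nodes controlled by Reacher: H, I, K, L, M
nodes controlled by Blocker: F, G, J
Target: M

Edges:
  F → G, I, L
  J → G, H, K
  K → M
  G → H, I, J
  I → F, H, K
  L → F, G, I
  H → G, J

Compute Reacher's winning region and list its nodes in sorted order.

I, K, L, M

A0 = {M}
A1: add {K} — K (Reacher) has K→M.
A2: add {I} — I (Reacher) has I→K.
A3: add {L} — L (Reacher) has L→I.
A4 = A3; e.g. F (Blocker) can still go to G. Fixed point.
Reacher's winning region = {I, K, L, M}.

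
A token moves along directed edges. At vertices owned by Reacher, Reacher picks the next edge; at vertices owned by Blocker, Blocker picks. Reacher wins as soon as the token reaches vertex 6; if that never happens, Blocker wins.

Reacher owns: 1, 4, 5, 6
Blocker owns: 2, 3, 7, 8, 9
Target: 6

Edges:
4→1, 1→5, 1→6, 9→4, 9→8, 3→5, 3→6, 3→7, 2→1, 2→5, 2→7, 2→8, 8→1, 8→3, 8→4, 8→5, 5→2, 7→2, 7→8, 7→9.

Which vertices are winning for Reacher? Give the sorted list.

1, 4, 6

A0 = {6}
A1: add {1} — 1 (Reacher) has 1→6.
A2: add {4} — 4 (Reacher) has 4→1.
A3 = A2; e.g. 2 (Blocker) can still go to 5. Fixed point.
Reacher's winning region = {1, 4, 6}.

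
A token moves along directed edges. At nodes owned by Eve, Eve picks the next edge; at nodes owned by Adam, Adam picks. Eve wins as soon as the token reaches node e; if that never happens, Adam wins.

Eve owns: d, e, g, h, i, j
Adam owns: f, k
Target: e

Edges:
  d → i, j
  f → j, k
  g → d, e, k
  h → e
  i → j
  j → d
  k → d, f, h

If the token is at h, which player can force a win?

Eve

A0 = {e}
A1: add {g, h} — g (Eve) has g→e; h (Eve) has h→e.
A2 = A1; e.g. d (Eve) has no edge into A1. Fixed point.
h ∈ A1, so Eve can force the target.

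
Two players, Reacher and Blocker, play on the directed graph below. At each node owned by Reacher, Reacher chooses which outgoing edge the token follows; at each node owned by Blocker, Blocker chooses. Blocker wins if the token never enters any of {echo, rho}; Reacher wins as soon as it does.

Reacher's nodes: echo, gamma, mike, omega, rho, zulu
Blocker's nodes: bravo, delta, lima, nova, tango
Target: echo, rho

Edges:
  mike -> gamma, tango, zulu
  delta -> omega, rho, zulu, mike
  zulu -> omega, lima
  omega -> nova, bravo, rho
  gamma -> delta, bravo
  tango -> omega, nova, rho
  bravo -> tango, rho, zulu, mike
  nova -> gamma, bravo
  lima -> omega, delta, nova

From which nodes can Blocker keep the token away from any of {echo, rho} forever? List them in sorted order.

bravo, lima, nova, tango

A0 = {echo, rho}
A1: add {omega} — omega (Reacher) has omega→rho.
A2: add {zulu} — zulu (Reacher) has zulu→omega.
A3: add {mike} — mike (Reacher) has mike→zulu.
A4: add {delta} — delta (Blocker): all of {omega, rho, zulu, mike} already in.
A5: add {gamma} — gamma (Reacher) has gamma→delta.
A6 = A5; e.g. nova (Blocker) can still go to bravo. Fixed point.
Reacher's attractor = {delta, echo, gamma, mike, omega, rho, zulu}; Blocker avoids the target exactly from the complement.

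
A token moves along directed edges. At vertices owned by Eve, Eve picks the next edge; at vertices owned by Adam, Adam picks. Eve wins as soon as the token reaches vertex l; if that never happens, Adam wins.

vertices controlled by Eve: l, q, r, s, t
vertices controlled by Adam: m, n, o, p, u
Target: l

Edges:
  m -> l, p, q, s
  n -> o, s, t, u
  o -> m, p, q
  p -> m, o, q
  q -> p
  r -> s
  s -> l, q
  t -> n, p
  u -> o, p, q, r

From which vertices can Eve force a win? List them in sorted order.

A0 = {l}
A1: add {s} — s (Eve) has s→l.
A2: add {r} — r (Eve) has r→s.
A3 = A2; e.g. m (Adam) can still go to p. Fixed point.
Eve's winning region = {l, r, s}.

l, r, s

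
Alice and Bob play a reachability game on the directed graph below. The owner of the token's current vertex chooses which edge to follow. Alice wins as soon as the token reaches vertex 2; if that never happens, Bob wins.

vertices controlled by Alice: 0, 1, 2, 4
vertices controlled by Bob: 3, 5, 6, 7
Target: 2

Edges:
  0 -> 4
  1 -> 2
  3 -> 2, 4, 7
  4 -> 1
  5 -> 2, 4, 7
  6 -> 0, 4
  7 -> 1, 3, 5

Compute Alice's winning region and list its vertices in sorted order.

0, 1, 2, 4, 6

A0 = {2}
A1: add {1} — 1 (Alice) has 1→2.
A2: add {4} — 4 (Alice) has 4→1.
A3: add {0} — 0 (Alice) has 0→4.
A4: add {6} — 6 (Bob): all of {0, 4} already in.
A5 = A4; e.g. 3 (Bob) can still go to 7. Fixed point.
Alice's winning region = {0, 1, 2, 4, 6}.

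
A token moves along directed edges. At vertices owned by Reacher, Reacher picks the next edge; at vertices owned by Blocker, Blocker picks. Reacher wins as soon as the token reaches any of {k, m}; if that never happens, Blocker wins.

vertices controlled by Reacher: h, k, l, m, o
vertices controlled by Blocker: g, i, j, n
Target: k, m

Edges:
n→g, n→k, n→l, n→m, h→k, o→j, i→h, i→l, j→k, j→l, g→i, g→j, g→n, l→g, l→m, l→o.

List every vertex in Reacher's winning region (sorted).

A0 = {k, m}
A1: add {h, l} — h (Reacher) has h→k; l (Reacher) has l→m.
A2: add {i, j} — i (Blocker): all of {h, l} already in; j (Blocker): all of {k, l} already in.
A3: add {o} — o (Reacher) has o→j.
A4 = A3; e.g. g (Blocker) can still go to n. Fixed point.
Reacher's winning region = {h, i, j, k, l, m, o}.

h, i, j, k, l, m, o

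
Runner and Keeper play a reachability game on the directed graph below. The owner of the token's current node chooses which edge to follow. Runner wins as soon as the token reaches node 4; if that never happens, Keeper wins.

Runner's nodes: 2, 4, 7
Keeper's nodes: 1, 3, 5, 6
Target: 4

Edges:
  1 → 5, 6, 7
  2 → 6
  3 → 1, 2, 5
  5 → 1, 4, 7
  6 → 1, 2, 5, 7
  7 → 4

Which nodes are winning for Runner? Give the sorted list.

A0 = {4}
A1: add {7} — 7 (Runner) has 7→4.
A2 = A1; e.g. 1 (Keeper) can still go to 5. Fixed point.
Runner's winning region = {4, 7}.

4, 7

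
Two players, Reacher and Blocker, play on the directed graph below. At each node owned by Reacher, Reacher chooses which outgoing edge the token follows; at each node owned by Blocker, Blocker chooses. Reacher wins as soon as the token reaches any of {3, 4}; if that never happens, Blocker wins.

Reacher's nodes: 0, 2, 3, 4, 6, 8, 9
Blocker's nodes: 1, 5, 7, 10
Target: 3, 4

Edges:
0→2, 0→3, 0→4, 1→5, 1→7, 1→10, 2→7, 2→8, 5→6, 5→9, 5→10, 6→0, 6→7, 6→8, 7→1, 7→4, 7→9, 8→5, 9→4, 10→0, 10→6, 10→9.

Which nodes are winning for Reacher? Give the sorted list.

A0 = {3, 4}
A1: add {0, 9} — 0 (Reacher) has 0→3; 9 (Reacher) has 9→4.
A2: add {6} — 6 (Reacher) has 6→0.
A3: add {10} — 10 (Blocker): all of {0, 6, 9} already in.
A4: add {5} — 5 (Blocker): all of {6, 9, 10} already in.
A5: add {8} — 8 (Reacher) has 8→5.
A6: add {2} — 2 (Reacher) has 2→8.
A7 = A6; e.g. 1 (Blocker) can still go to 7. Fixed point.
Reacher's winning region = {0, 2, 3, 4, 5, 6, 8, 9, 10}.

0, 2, 3, 4, 5, 6, 8, 9, 10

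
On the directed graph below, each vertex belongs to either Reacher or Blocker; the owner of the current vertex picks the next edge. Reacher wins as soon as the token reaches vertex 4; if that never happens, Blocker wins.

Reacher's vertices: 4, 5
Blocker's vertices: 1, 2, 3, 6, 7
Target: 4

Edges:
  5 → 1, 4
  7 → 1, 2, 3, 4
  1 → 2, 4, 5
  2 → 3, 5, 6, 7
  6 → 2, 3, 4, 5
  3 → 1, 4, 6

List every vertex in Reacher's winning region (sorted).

4, 5

A0 = {4}
A1: add {5} — 5 (Reacher) has 5→4.
A2 = A1; e.g. 1 (Blocker) can still go to 2. Fixed point.
Reacher's winning region = {4, 5}.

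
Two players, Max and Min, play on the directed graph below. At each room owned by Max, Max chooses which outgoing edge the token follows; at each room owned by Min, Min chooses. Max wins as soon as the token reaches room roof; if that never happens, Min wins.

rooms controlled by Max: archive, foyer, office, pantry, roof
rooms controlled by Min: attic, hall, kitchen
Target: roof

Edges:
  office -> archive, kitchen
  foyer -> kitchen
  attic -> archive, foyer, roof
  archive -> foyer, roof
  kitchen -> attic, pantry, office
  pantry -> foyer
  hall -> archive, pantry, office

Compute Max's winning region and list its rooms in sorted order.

A0 = {roof}
A1: add {archive} — archive (Max) has archive→roof.
A2: add {office} — office (Max) has office→archive.
A3 = A2; e.g. hall (Min) can still go to pantry. Fixed point.
Max's winning region = {archive, office, roof}.

archive, office, roof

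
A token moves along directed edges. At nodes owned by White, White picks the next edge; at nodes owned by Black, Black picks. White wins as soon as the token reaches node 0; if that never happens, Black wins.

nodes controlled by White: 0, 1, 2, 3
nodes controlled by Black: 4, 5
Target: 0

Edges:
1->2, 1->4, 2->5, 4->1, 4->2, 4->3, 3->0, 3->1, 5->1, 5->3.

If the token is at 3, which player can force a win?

A0 = {0}
A1: add {3} — 3 (White) has 3→0.
A2 = A1; e.g. 1 (White) has no edge into A1. Fixed point.
3 ∈ A1, so White can force the target.

White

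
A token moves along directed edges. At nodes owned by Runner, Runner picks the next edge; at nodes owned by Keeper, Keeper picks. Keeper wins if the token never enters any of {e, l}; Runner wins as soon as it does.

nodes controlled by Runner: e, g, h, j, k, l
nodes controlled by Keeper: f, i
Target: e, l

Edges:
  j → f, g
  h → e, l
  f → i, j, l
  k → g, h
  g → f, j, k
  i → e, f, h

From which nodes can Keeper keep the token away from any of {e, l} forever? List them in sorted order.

f, i

A0 = {e, l}
A1: add {h} — h (Runner) has h→e.
A2: add {k} — k (Runner) has k→h.
A3: add {g} — g (Runner) has g→k.
A4: add {j} — j (Runner) has j→g.
A5 = A4; e.g. f (Keeper) can still go to i. Fixed point.
Runner's attractor = {e, g, h, j, k, l}; Keeper avoids the target exactly from the complement.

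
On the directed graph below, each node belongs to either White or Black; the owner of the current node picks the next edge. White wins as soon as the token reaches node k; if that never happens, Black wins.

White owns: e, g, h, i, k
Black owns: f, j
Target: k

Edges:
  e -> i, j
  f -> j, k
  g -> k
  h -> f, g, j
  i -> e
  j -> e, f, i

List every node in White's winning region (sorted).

A0 = {k}
A1: add {g} — g (White) has g→k.
A2: add {h} — h (White) has h→g.
A3 = A2; e.g. e (White) has no edge into A2. Fixed point.
White's winning region = {g, h, k}.

g, h, k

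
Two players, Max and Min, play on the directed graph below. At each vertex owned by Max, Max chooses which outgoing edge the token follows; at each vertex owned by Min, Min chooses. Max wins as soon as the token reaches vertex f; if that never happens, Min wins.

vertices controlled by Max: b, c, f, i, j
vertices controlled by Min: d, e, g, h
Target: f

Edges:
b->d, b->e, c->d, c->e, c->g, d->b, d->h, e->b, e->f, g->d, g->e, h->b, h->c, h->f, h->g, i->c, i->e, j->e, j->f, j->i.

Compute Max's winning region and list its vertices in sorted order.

A0 = {f}
A1: add {j} — j (Max) has j→f.
A2 = A1; e.g. b (Max) has no edge into A1. Fixed point.
Max's winning region = {f, j}.

f, j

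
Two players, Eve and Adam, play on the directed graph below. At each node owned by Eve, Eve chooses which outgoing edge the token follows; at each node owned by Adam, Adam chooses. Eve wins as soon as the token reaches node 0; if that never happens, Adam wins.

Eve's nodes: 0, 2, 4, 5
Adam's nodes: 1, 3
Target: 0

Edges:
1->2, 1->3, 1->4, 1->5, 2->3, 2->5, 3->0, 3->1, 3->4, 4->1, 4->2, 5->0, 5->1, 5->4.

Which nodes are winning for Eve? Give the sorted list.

A0 = {0}
A1: add {5} — 5 (Eve) has 5→0.
A2: add {2} — 2 (Eve) has 2→5.
A3: add {4} — 4 (Eve) has 4→2.
A4 = A3; e.g. 1 (Adam) can still go to 3. Fixed point.
Eve's winning region = {0, 2, 4, 5}.

0, 2, 4, 5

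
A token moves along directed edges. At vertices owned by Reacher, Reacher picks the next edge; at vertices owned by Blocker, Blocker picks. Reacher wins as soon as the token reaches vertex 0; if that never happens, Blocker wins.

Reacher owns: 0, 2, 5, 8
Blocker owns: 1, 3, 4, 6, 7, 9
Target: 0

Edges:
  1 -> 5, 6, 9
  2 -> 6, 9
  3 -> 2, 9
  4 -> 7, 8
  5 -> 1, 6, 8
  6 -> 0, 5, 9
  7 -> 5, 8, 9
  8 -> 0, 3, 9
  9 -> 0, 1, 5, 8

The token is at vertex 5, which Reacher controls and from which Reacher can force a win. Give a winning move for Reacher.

8

A0 = {0}
A1: add {8} — 8 (Reacher) has 8→0.
A2: add {5} — 5 (Reacher) has 5→8.
A3 = A2; e.g. 1 (Blocker) can still go to 6. Fixed point.
From 5, successor 8 is in the attractor (rank 1); the other successors 1, 6 are not.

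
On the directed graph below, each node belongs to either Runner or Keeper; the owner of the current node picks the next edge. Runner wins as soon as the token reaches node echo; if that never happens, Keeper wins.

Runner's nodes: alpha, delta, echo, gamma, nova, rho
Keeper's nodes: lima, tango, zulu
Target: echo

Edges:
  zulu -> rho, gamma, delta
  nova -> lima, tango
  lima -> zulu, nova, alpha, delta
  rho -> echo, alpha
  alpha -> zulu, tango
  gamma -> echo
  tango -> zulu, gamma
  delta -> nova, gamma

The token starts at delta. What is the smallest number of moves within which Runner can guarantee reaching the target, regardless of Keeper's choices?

2

A0 = {echo}
A1: add {gamma, rho} — rho (Runner) has rho→echo; gamma (Runner) has gamma→echo.
A2: add {delta} — delta (Runner) has delta→gamma.
delta enters the attractor at level 2, so Runner can force the target in 2 moves from there.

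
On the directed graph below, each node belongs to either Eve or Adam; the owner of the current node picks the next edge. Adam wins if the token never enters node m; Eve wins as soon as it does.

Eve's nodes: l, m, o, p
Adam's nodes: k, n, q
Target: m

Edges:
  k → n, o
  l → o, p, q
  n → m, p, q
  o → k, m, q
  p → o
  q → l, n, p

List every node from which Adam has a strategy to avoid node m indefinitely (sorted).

k, n, q

A0 = {m}
A1: add {o} — o (Eve) has o→m.
A2: add {l, p} — l (Eve) has l→o; p (Eve) has p→o.
A3 = A2; e.g. k (Adam) can still go to n. Fixed point.
Eve's attractor = {l, m, o, p}; Adam avoids the target exactly from the complement.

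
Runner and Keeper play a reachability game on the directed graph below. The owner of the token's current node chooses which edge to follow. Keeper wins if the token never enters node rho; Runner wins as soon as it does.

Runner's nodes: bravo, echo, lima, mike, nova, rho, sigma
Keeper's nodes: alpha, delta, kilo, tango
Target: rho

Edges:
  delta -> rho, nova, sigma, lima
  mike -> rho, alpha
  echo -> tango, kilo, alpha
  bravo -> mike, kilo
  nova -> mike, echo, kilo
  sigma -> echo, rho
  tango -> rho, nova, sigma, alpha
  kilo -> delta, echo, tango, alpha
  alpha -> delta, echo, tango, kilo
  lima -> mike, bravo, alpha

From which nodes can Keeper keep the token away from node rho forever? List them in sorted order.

A0 = {rho}
A1: add {mike, sigma} — mike (Runner) has mike→rho; sigma (Runner) has sigma→rho.
A2: add {bravo, lima, nova} — bravo (Runner) has bravo→mike; nova (Runner) has nova→mike; lima (Runner) has lima→mike.
A3: add {delta} — delta (Keeper): all of {rho, nova, sigma, lima} already in.
A4 = A3; e.g. echo (Runner) has no edge into A3. Fixed point.
Runner's attractor = {bravo, delta, lima, mike, nova, rho, sigma}; Keeper avoids the target exactly from the complement.

alpha, echo, kilo, tango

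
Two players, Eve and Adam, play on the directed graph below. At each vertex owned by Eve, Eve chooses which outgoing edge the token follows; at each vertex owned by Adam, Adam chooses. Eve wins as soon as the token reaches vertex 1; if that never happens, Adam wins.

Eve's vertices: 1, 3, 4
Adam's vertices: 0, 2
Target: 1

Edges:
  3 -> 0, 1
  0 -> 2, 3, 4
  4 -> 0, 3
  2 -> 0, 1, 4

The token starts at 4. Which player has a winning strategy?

A0 = {1}
A1: add {3} — 3 (Eve) has 3→1.
A2: add {4} — 4 (Eve) has 4→3.
A3 = A2; e.g. 0 (Adam) can still go to 2. Fixed point.
4 ∈ A2, so Eve can force the target.

Eve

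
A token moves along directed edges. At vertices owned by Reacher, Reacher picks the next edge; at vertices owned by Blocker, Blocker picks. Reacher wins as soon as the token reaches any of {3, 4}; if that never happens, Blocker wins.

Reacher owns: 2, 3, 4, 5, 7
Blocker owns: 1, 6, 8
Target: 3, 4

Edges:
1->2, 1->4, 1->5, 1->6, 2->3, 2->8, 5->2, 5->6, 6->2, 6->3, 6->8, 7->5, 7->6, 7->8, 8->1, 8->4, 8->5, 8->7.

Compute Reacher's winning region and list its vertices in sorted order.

2, 3, 4, 5, 7

A0 = {3, 4}
A1: add {2} — 2 (Reacher) has 2→3.
A2: add {5} — 5 (Reacher) has 5→2.
A3: add {7} — 7 (Reacher) has 7→5.
A4 = A3; e.g. 1 (Blocker) can still go to 6. Fixed point.
Reacher's winning region = {2, 3, 4, 5, 7}.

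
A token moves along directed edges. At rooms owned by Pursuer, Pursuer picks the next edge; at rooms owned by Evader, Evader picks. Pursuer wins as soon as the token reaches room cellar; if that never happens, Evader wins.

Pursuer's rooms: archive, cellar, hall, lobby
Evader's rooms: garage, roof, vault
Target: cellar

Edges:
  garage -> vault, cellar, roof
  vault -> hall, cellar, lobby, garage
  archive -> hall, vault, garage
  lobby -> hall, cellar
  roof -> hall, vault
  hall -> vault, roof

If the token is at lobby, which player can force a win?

Pursuer

A0 = {cellar}
A1: add {lobby} — lobby (Pursuer) has lobby→cellar.
A2 = A1; e.g. hall (Pursuer) has no edge into A1. Fixed point.
lobby ∈ A1, so Pursuer can force the target.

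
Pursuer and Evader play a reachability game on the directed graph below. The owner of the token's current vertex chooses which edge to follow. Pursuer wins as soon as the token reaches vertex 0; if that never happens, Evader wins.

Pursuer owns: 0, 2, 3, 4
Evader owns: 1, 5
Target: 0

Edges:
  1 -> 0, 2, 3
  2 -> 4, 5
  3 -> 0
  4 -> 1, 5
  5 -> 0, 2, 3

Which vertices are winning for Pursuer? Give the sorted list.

0, 3

A0 = {0}
A1: add {3} — 3 (Pursuer) has 3→0.
A2 = A1; e.g. 1 (Evader) can still go to 2. Fixed point.
Pursuer's winning region = {0, 3}.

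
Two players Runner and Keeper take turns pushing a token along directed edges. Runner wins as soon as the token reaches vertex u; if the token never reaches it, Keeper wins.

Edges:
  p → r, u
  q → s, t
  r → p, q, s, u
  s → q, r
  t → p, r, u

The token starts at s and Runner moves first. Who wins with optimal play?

Keeper

Track states (vertex, player-to-move).
A0 = {(u,Runner), (u,Keeper)}
A1: add {(p,Runner), (r,Runner), (t,Runner)}.
A2: add {(p,Keeper), (t,Keeper)}.
A3: add {(q,Runner)}.
A4: add {(s,Keeper)}.
A5 = A4; e.g. (q,Keeper) stays out. (s,Runner) never enters ⇒ Keeper avoids the target.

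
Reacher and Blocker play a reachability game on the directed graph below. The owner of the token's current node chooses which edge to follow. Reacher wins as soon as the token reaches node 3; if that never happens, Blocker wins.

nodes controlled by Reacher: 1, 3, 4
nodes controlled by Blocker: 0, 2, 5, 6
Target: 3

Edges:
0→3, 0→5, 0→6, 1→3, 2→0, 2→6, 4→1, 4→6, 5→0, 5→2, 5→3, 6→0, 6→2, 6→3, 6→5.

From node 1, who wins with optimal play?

Reacher

A0 = {3}
A1: add {1} — 1 (Reacher) has 1→3.
1 ∈ A1, so Reacher can force the target.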